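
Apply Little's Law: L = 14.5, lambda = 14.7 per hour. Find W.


W = L / lambda = 14.5 / 14.7 = 0.9864 hours

0.9864 hours


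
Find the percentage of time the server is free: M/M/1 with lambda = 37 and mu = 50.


Idle fraction = (1 - rho) * 100 = (1 - 37/50) * 100 = 26.0%

26.0%


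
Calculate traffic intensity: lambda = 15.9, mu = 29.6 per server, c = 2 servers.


rho = lambda / (c * mu) = 15.9 / (2 * 29.6) = 0.2686

0.2686


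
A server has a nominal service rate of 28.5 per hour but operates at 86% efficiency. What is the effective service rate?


Effective rate = mu * efficiency = 28.5 * 0.86 = 24.51 per hour

24.51 per hour


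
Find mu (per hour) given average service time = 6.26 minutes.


mu = 60 / avg_service_time = 60 / 6.26 = 9.58 per hour

9.58 per hour


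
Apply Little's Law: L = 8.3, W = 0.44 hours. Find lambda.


lambda = L / W = 8.3 / 0.44 = 18.86 per hour

18.86 per hour


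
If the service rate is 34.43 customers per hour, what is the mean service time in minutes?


Mean service time = 60/mu = 60/34.43 = 1.74 minutes

1.74 minutes


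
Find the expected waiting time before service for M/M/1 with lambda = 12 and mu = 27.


rho = 12/27; Wq = rho/(mu - lambda) = 0.0296 hours

0.0296 hours


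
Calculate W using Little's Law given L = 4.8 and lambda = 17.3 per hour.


W = L / lambda = 4.8 / 17.3 = 0.2775 hours

0.2775 hours


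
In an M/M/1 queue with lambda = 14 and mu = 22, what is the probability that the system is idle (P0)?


P0 = 1 - rho = 1 - 14/22 = 0.3636

0.3636


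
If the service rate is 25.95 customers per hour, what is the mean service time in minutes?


Mean service time = 60/mu = 60/25.95 = 2.31 minutes

2.31 minutes


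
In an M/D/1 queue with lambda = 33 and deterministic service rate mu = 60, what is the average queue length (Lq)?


M/D/1: Lq = rho^2 / (2*(1-rho)) where rho = 33/60; Lq = 0.34

0.34


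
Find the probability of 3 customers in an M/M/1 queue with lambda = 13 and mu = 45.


rho = 13/45; P(n) = (1-rho)*rho^n = (1-13/45)*(13/45)^3 = 0.0171

0.0171


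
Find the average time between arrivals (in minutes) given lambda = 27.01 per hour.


Mean interarrival time = 60/lambda = 60/27.01 = 2.22 minutes

2.22 minutes


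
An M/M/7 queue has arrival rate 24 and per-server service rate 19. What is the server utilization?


rho = lambda/(c*mu) = 24/(7*19) = 0.1805

0.1805


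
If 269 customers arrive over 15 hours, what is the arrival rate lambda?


lambda = total arrivals / time = 269 / 15 = 17.93 per hour

17.93 per hour


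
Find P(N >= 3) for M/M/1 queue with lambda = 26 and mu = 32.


P(N >= 3) = rho^3 = (26/32)^3 = 0.5364

0.5364


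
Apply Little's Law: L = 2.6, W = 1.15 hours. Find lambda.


lambda = L / W = 2.6 / 1.15 = 2.26 per hour

2.26 per hour


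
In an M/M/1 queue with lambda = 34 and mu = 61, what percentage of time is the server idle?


Idle fraction = (1 - rho) * 100 = (1 - 34/61) * 100 = 44.3%

44.3%


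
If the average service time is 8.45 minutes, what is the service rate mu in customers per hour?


mu = 60 / avg_service_time = 60 / 8.45 = 7.1 per hour

7.1 per hour


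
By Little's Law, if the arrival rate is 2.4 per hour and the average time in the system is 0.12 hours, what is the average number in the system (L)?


L = lambda * W = 2.4 * 0.12 = 0.29

0.29


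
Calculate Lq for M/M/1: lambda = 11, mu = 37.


rho = 11/37; Lq = rho^2/(1-rho) = 0.13

0.13


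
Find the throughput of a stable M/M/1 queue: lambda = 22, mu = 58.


For a stable queue (lambda < mu), throughput = lambda = 22 per hour

22 per hour


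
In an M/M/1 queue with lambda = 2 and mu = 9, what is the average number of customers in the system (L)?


rho = 2/9; L = rho/(1-rho) = 0.29

0.29


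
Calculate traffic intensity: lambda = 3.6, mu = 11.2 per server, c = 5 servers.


rho = lambda / (c * mu) = 3.6 / (5 * 11.2) = 0.0643

0.0643


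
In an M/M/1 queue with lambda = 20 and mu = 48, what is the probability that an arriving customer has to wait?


P(wait) = rho = lambda/mu = 20/48 = 0.4167

0.4167


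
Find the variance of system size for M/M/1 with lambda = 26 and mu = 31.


rho = 26/31; Var(N) = rho/(1-rho)^2 = 32.24

32.24


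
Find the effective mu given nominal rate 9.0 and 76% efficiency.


Effective rate = mu * efficiency = 9.0 * 0.76 = 6.84 per hour

6.84 per hour


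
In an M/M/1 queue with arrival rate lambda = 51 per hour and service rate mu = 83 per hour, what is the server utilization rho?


rho = lambda/mu = 51/83 = 0.6145

0.6145


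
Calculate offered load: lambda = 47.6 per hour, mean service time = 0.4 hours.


Offered load a = lambda * E[S] = 47.6 * 0.4 = 19.04 Erlangs

19.04 Erlangs


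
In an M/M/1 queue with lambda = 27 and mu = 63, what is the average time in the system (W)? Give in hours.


W = 1/(mu - lambda) = 1/(63 - 27) = 0.0278 hours

0.0278 hours


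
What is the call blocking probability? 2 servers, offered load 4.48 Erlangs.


B(N,A) = (A^N/N!) / sum(A^k/k!, k=0..N) with N=2, A=4.48 = 0.6468

0.6468


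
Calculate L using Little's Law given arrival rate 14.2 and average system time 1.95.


L = lambda * W = 14.2 * 1.95 = 27.69

27.69


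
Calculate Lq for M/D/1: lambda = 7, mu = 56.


M/D/1: Lq = rho^2 / (2*(1-rho)) where rho = 7/56; Lq = 0.01

0.01


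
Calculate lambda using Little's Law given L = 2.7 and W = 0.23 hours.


lambda = L / W = 2.7 / 0.23 = 11.74 per hour

11.74 per hour


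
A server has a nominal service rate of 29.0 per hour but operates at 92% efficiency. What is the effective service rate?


Effective rate = mu * efficiency = 29.0 * 0.92 = 26.68 per hour

26.68 per hour


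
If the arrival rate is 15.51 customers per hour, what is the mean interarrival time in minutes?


Mean interarrival time = 60/lambda = 60/15.51 = 3.87 minutes

3.87 minutes


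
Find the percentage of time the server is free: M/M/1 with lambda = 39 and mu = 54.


Idle fraction = (1 - rho) * 100 = (1 - 39/54) * 100 = 27.8%

27.8%


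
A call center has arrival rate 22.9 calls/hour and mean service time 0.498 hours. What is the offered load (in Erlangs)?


Offered load a = lambda * E[S] = 22.9 * 0.498 = 11.4 Erlangs

11.4 Erlangs


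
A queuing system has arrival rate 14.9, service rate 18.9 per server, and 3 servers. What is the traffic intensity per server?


rho = lambda / (c * mu) = 14.9 / (3 * 18.9) = 0.2628

0.2628


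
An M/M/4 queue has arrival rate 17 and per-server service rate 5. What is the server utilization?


rho = lambda/(c*mu) = 17/(4*5) = 0.85

0.85


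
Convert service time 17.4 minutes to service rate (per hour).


mu = 60 / avg_service_time = 60 / 17.4 = 3.45 per hour

3.45 per hour


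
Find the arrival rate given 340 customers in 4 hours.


lambda = total arrivals / time = 340 / 4 = 85.0 per hour

85.0 per hour


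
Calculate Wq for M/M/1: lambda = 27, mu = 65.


rho = 27/65; Wq = rho/(mu - lambda) = 0.0109 hours

0.0109 hours


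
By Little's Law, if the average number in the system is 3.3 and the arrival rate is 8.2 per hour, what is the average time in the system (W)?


W = L / lambda = 3.3 / 8.2 = 0.4024 hours

0.4024 hours


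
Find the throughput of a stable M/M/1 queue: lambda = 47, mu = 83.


For a stable queue (lambda < mu), throughput = lambda = 47 per hour

47 per hour


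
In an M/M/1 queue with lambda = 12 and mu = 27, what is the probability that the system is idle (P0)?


P0 = 1 - rho = 1 - 12/27 = 0.5556

0.5556


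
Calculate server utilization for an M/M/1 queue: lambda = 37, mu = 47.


rho = lambda/mu = 37/47 = 0.7872

0.7872


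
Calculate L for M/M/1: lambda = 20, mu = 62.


rho = 20/62; L = rho/(1-rho) = 0.48

0.48


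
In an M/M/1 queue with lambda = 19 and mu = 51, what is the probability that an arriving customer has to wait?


P(wait) = rho = lambda/mu = 19/51 = 0.3725

0.3725


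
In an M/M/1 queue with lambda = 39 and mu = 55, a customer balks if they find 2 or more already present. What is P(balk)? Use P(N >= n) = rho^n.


P(N >= 2) = rho^2 = (39/55)^2 = 0.5028

0.5028


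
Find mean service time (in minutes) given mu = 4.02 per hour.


Mean service time = 60/mu = 60/4.02 = 14.93 minutes

14.93 minutes


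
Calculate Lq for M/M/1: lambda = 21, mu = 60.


rho = 21/60; Lq = rho^2/(1-rho) = 0.19

0.19


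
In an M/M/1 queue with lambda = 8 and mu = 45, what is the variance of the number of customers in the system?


rho = 8/45; Var(N) = rho/(1-rho)^2 = 0.26

0.26


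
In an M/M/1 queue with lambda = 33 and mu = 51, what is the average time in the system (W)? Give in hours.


W = 1/(mu - lambda) = 1/(51 - 33) = 0.0556 hours

0.0556 hours


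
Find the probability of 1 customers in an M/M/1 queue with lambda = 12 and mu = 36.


rho = 12/36; P(n) = (1-rho)*rho^n = (1-12/36)*(12/36)^1 = 0.2222

0.2222


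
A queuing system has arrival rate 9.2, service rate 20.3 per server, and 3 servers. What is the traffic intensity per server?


rho = lambda / (c * mu) = 9.2 / (3 * 20.3) = 0.1511

0.1511


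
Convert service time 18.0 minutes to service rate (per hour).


mu = 60 / avg_service_time = 60 / 18.0 = 3.33 per hour

3.33 per hour


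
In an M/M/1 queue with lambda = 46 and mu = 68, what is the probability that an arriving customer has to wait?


P(wait) = rho = lambda/mu = 46/68 = 0.6765

0.6765


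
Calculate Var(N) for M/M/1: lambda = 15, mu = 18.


rho = 15/18; Var(N) = rho/(1-rho)^2 = 30.0

30.0


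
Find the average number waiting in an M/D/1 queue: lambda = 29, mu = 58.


M/D/1: Lq = rho^2 / (2*(1-rho)) where rho = 29/58; Lq = 0.25

0.25


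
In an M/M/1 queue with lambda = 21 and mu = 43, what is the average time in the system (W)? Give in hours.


W = 1/(mu - lambda) = 1/(43 - 21) = 0.0455 hours

0.0455 hours


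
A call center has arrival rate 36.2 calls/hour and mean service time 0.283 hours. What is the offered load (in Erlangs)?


Offered load a = lambda * E[S] = 36.2 * 0.283 = 10.24 Erlangs

10.24 Erlangs


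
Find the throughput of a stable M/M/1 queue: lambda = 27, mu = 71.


For a stable queue (lambda < mu), throughput = lambda = 27 per hour

27 per hour


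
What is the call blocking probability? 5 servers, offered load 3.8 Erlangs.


B(N,A) = (A^N/N!) / sum(A^k/k!, k=0..N) with N=5, A=3.8 = 0.1811

0.1811


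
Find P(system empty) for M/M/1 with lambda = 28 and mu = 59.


P0 = 1 - rho = 1 - 28/59 = 0.5254

0.5254


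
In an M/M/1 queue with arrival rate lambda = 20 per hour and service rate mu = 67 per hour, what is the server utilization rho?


rho = lambda/mu = 20/67 = 0.2985

0.2985


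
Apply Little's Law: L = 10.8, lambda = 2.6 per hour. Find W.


W = L / lambda = 10.8 / 2.6 = 4.1538 hours

4.1538 hours


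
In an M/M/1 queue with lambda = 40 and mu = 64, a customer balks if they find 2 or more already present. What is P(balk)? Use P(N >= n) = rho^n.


P(N >= 2) = rho^2 = (40/64)^2 = 0.3906

0.3906


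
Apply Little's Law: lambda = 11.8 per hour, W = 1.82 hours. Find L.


L = lambda * W = 11.8 * 1.82 = 21.48

21.48


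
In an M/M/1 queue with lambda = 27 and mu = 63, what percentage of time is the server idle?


Idle fraction = (1 - rho) * 100 = (1 - 27/63) * 100 = 57.1%

57.1%


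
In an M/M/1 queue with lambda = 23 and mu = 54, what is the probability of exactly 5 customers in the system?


rho = 23/54; P(n) = (1-rho)*rho^n = (1-23/54)*(23/54)^5 = 0.008

0.008


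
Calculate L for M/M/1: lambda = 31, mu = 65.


rho = 31/65; L = rho/(1-rho) = 0.91

0.91


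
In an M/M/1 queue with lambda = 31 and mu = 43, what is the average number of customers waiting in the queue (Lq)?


rho = 31/43; Lq = rho^2/(1-rho) = 1.86

1.86


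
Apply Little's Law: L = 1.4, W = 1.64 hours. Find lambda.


lambda = L / W = 1.4 / 1.64 = 0.85 per hour

0.85 per hour


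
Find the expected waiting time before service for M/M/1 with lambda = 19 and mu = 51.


rho = 19/51; Wq = rho/(mu - lambda) = 0.0116 hours

0.0116 hours


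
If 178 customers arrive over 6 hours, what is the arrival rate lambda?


lambda = total arrivals / time = 178 / 6 = 29.67 per hour

29.67 per hour


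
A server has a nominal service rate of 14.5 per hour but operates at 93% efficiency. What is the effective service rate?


Effective rate = mu * efficiency = 14.5 * 0.93 = 13.49 per hour

13.49 per hour


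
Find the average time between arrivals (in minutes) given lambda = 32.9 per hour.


Mean interarrival time = 60/lambda = 60/32.9 = 1.82 minutes

1.82 minutes


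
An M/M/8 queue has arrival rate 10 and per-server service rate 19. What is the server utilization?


rho = lambda/(c*mu) = 10/(8*19) = 0.0658

0.0658


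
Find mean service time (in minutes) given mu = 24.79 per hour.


Mean service time = 60/mu = 60/24.79 = 2.42 minutes

2.42 minutes


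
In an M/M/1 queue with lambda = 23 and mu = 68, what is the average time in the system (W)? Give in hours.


W = 1/(mu - lambda) = 1/(68 - 23) = 0.0222 hours

0.0222 hours


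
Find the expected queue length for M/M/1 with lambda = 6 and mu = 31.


rho = 6/31; Lq = rho^2/(1-rho) = 0.05

0.05


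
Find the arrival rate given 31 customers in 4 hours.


lambda = total arrivals / time = 31 / 4 = 7.75 per hour

7.75 per hour


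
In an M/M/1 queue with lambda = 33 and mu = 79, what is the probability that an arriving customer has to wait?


P(wait) = rho = lambda/mu = 33/79 = 0.4177

0.4177


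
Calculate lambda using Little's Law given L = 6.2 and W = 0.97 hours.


lambda = L / W = 6.2 / 0.97 = 6.39 per hour

6.39 per hour


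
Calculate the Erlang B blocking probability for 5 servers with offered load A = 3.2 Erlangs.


B(N,A) = (A^N/N!) / sum(A^k/k!, k=0..N) with N=5, A=3.2 = 0.1274

0.1274


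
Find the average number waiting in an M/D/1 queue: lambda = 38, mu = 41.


M/D/1: Lq = rho^2 / (2*(1-rho)) where rho = 38/41; Lq = 5.87

5.87


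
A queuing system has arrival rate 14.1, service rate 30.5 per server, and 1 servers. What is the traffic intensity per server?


rho = lambda / (c * mu) = 14.1 / (1 * 30.5) = 0.4623

0.4623


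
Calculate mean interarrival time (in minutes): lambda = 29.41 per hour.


Mean interarrival time = 60/lambda = 60/29.41 = 2.04 minutes

2.04 minutes


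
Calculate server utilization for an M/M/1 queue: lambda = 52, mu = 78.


rho = lambda/mu = 52/78 = 0.6667

0.6667


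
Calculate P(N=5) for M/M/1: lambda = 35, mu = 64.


rho = 35/64; P(n) = (1-rho)*rho^n = (1-35/64)*(35/64)^5 = 0.0222

0.0222


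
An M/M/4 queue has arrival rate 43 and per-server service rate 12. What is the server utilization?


rho = lambda/(c*mu) = 43/(4*12) = 0.8958

0.8958


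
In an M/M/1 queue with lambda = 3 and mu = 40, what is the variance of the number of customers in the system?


rho = 3/40; Var(N) = rho/(1-rho)^2 = 0.09

0.09


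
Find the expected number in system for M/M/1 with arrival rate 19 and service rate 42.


rho = 19/42; L = rho/(1-rho) = 0.83

0.83


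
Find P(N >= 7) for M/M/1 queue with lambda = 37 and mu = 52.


P(N >= 7) = rho^7 = (37/52)^7 = 0.0923

0.0923


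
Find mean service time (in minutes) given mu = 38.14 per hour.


Mean service time = 60/mu = 60/38.14 = 1.57 minutes

1.57 minutes


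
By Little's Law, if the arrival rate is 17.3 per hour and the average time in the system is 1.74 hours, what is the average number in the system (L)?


L = lambda * W = 17.3 * 1.74 = 30.1

30.1


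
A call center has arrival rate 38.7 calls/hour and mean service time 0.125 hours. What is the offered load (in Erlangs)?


Offered load a = lambda * E[S] = 38.7 * 0.125 = 4.84 Erlangs

4.84 Erlangs


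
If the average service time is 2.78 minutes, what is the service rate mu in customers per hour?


mu = 60 / avg_service_time = 60 / 2.78 = 21.58 per hour

21.58 per hour


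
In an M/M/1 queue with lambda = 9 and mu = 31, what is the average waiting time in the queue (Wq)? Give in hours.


rho = 9/31; Wq = rho/(mu - lambda) = 0.0132 hours

0.0132 hours


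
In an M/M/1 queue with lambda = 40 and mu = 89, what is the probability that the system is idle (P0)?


P0 = 1 - rho = 1 - 40/89 = 0.5506

0.5506


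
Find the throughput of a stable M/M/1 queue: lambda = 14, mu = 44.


For a stable queue (lambda < mu), throughput = lambda = 14 per hour

14 per hour


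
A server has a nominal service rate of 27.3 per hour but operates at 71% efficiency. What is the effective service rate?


Effective rate = mu * efficiency = 27.3 * 0.71 = 19.38 per hour

19.38 per hour


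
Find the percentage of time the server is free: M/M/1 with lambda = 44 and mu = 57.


Idle fraction = (1 - rho) * 100 = (1 - 44/57) * 100 = 22.8%

22.8%


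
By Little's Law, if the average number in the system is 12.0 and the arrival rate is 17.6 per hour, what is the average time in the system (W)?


W = L / lambda = 12.0 / 17.6 = 0.6818 hours

0.6818 hours


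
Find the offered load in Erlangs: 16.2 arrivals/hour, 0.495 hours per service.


Offered load a = lambda * E[S] = 16.2 * 0.495 = 8.02 Erlangs

8.02 Erlangs


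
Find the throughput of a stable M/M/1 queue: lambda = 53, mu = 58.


For a stable queue (lambda < mu), throughput = lambda = 53 per hour

53 per hour


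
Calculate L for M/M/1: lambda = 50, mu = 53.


rho = 50/53; L = rho/(1-rho) = 16.67

16.67


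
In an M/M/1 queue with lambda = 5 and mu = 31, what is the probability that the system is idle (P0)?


P0 = 1 - rho = 1 - 5/31 = 0.8387

0.8387


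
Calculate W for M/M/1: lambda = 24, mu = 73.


W = 1/(mu - lambda) = 1/(73 - 24) = 0.0204 hours

0.0204 hours


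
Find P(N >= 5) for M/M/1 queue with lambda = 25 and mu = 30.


P(N >= 5) = rho^5 = (25/30)^5 = 0.4019

0.4019


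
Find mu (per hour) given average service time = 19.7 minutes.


mu = 60 / avg_service_time = 60 / 19.7 = 3.05 per hour

3.05 per hour


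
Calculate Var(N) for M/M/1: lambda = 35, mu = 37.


rho = 35/37; Var(N) = rho/(1-rho)^2 = 323.75

323.75


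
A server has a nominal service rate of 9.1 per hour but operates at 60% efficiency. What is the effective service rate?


Effective rate = mu * efficiency = 9.1 * 0.6 = 5.46 per hour

5.46 per hour


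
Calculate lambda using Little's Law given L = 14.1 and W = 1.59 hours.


lambda = L / W = 14.1 / 1.59 = 8.87 per hour

8.87 per hour


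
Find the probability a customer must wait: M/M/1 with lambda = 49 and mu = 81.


P(wait) = rho = lambda/mu = 49/81 = 0.6049

0.6049


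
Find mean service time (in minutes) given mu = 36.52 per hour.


Mean service time = 60/mu = 60/36.52 = 1.64 minutes

1.64 minutes


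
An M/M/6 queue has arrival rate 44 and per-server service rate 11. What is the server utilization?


rho = lambda/(c*mu) = 44/(6*11) = 0.6667

0.6667


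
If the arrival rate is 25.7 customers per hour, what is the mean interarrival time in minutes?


Mean interarrival time = 60/lambda = 60/25.7 = 2.33 minutes

2.33 minutes


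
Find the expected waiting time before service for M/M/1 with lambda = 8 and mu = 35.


rho = 8/35; Wq = rho/(mu - lambda) = 0.0085 hours

0.0085 hours


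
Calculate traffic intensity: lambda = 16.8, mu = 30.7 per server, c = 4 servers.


rho = lambda / (c * mu) = 16.8 / (4 * 30.7) = 0.1368

0.1368


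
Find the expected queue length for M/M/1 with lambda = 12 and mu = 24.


rho = 12/24; Lq = rho^2/(1-rho) = 0.5

0.5


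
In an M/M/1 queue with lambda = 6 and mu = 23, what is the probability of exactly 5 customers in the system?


rho = 6/23; P(n) = (1-rho)*rho^n = (1-6/23)*(6/23)^5 = 0.0009

0.0009


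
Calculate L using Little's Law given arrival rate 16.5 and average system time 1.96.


L = lambda * W = 16.5 * 1.96 = 32.34

32.34


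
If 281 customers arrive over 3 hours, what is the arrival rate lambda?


lambda = total arrivals / time = 281 / 3 = 93.67 per hour

93.67 per hour


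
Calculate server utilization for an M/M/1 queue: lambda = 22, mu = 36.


rho = lambda/mu = 22/36 = 0.6111

0.6111


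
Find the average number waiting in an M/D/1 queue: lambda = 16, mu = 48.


M/D/1: Lq = rho^2 / (2*(1-rho)) where rho = 16/48; Lq = 0.08

0.08


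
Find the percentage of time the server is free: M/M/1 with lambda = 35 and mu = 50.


Idle fraction = (1 - rho) * 100 = (1 - 35/50) * 100 = 30.0%

30.0%


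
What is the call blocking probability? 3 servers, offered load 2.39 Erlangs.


B(N,A) = (A^N/N!) / sum(A^k/k!, k=0..N) with N=3, A=2.39 = 0.267

0.267


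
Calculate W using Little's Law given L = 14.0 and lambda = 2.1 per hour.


W = L / lambda = 14.0 / 2.1 = 6.6667 hours

6.6667 hours


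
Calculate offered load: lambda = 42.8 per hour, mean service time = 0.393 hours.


Offered load a = lambda * E[S] = 42.8 * 0.393 = 16.82 Erlangs

16.82 Erlangs


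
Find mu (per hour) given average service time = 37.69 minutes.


mu = 60 / avg_service_time = 60 / 37.69 = 1.59 per hour

1.59 per hour


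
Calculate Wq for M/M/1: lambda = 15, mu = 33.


rho = 15/33; Wq = rho/(mu - lambda) = 0.0253 hours

0.0253 hours


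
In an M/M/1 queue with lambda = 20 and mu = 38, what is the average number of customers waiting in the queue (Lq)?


rho = 20/38; Lq = rho^2/(1-rho) = 0.58

0.58


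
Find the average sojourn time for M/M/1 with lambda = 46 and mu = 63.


W = 1/(mu - lambda) = 1/(63 - 46) = 0.0588 hours

0.0588 hours


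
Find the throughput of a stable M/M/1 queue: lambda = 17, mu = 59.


For a stable queue (lambda < mu), throughput = lambda = 17 per hour

17 per hour


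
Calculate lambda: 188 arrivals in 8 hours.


lambda = total arrivals / time = 188 / 8 = 23.5 per hour

23.5 per hour


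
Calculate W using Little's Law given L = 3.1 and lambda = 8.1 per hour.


W = L / lambda = 3.1 / 8.1 = 0.3827 hours

0.3827 hours


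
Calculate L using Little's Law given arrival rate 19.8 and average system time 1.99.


L = lambda * W = 19.8 * 1.99 = 39.4

39.4


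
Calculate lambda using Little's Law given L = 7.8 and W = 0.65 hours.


lambda = L / W = 7.8 / 0.65 = 12.0 per hour

12.0 per hour


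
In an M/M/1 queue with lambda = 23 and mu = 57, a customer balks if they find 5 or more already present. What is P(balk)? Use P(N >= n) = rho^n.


P(N >= 5) = rho^5 = (23/57)^5 = 0.0107

0.0107


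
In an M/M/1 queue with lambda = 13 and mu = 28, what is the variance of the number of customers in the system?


rho = 13/28; Var(N) = rho/(1-rho)^2 = 1.62

1.62


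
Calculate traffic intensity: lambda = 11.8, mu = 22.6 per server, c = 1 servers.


rho = lambda / (c * mu) = 11.8 / (1 * 22.6) = 0.5221

0.5221


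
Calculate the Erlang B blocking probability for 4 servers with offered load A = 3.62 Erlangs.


B(N,A) = (A^N/N!) / sum(A^k/k!, k=0..N) with N=4, A=3.62 = 0.2727

0.2727


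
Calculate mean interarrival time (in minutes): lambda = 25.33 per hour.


Mean interarrival time = 60/lambda = 60/25.33 = 2.37 minutes

2.37 minutes


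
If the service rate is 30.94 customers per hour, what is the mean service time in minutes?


Mean service time = 60/mu = 60/30.94 = 1.94 minutes

1.94 minutes


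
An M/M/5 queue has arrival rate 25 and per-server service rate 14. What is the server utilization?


rho = lambda/(c*mu) = 25/(5*14) = 0.3571

0.3571


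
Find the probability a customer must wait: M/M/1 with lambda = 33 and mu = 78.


P(wait) = rho = lambda/mu = 33/78 = 0.4231

0.4231


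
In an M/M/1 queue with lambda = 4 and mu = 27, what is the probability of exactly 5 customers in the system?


rho = 4/27; P(n) = (1-rho)*rho^n = (1-4/27)*(4/27)^5 = 0.0001

0.0001


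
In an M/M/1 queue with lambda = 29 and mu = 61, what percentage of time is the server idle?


Idle fraction = (1 - rho) * 100 = (1 - 29/61) * 100 = 52.5%

52.5%


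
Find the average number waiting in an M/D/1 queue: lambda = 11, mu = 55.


M/D/1: Lq = rho^2 / (2*(1-rho)) where rho = 11/55; Lq = 0.03

0.03


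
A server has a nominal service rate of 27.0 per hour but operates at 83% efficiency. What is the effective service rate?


Effective rate = mu * efficiency = 27.0 * 0.83 = 22.41 per hour

22.41 per hour


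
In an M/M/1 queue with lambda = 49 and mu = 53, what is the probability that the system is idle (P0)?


P0 = 1 - rho = 1 - 49/53 = 0.0755

0.0755


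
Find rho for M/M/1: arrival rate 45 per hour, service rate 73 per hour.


rho = lambda/mu = 45/73 = 0.6164

0.6164


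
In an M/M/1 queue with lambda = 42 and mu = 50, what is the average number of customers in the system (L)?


rho = 42/50; L = rho/(1-rho) = 5.25

5.25


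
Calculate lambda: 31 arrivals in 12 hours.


lambda = total arrivals / time = 31 / 12 = 2.58 per hour

2.58 per hour


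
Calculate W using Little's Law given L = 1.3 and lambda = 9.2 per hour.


W = L / lambda = 1.3 / 9.2 = 0.1413 hours

0.1413 hours


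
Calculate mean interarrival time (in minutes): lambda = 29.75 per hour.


Mean interarrival time = 60/lambda = 60/29.75 = 2.02 minutes

2.02 minutes


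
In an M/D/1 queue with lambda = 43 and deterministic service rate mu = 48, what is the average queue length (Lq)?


M/D/1: Lq = rho^2 / (2*(1-rho)) where rho = 43/48; Lq = 3.85

3.85


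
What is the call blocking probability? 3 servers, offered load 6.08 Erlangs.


B(N,A) = (A^N/N!) / sum(A^k/k!, k=0..N) with N=3, A=6.08 = 0.5944

0.5944


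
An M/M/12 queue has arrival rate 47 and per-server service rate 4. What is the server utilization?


rho = lambda/(c*mu) = 47/(12*4) = 0.9792

0.9792


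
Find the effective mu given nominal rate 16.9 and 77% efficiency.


Effective rate = mu * efficiency = 16.9 * 0.77 = 13.01 per hour

13.01 per hour


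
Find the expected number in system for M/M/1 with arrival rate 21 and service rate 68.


rho = 21/68; L = rho/(1-rho) = 0.45

0.45


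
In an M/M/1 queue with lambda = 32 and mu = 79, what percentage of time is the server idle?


Idle fraction = (1 - rho) * 100 = (1 - 32/79) * 100 = 59.5%

59.5%


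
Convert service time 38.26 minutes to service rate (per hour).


mu = 60 / avg_service_time = 60 / 38.26 = 1.57 per hour

1.57 per hour


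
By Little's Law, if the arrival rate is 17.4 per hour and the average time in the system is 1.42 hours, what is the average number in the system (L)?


L = lambda * W = 17.4 * 1.42 = 24.71

24.71


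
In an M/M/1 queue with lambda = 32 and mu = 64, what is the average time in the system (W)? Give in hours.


W = 1/(mu - lambda) = 1/(64 - 32) = 0.0313 hours

0.0313 hours


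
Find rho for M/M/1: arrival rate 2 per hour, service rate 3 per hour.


rho = lambda/mu = 2/3 = 0.6667

0.6667


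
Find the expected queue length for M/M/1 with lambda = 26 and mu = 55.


rho = 26/55; Lq = rho^2/(1-rho) = 0.42

0.42


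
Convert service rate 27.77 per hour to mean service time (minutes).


Mean service time = 60/mu = 60/27.77 = 2.16 minutes

2.16 minutes


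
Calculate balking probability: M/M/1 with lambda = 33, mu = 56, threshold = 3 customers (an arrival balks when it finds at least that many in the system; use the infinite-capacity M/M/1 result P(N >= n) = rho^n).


P(N >= 3) = rho^3 = (33/56)^3 = 0.2046

0.2046


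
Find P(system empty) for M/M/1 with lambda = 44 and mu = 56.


P0 = 1 - rho = 1 - 44/56 = 0.2143

0.2143


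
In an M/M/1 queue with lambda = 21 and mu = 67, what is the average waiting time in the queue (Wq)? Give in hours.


rho = 21/67; Wq = rho/(mu - lambda) = 0.0068 hours

0.0068 hours


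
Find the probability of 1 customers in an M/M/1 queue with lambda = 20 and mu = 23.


rho = 20/23; P(n) = (1-rho)*rho^n = (1-20/23)*(20/23)^1 = 0.1134

0.1134


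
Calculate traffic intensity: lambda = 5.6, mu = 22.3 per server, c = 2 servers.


rho = lambda / (c * mu) = 5.6 / (2 * 22.3) = 0.1256

0.1256


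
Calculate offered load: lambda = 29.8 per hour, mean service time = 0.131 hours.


Offered load a = lambda * E[S] = 29.8 * 0.131 = 3.9 Erlangs

3.9 Erlangs


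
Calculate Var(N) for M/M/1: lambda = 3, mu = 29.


rho = 3/29; Var(N) = rho/(1-rho)^2 = 0.13

0.13


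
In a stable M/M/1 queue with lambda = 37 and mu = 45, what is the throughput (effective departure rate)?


For a stable queue (lambda < mu), throughput = lambda = 37 per hour

37 per hour


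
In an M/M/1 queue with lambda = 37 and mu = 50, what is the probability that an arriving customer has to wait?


P(wait) = rho = lambda/mu = 37/50 = 0.74

0.74


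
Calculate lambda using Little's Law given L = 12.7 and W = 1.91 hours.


lambda = L / W = 12.7 / 1.91 = 6.65 per hour

6.65 per hour


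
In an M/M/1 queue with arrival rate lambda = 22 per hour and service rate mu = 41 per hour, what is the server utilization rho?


rho = lambda/mu = 22/41 = 0.5366

0.5366


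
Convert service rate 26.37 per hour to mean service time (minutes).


Mean service time = 60/mu = 60/26.37 = 2.28 minutes

2.28 minutes


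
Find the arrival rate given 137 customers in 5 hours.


lambda = total arrivals / time = 137 / 5 = 27.4 per hour

27.4 per hour


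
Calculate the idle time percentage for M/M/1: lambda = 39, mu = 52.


Idle fraction = (1 - rho) * 100 = (1 - 39/52) * 100 = 25.0%

25.0%


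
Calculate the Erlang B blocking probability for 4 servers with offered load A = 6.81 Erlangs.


B(N,A) = (A^N/N!) / sum(A^k/k!, k=0..N) with N=4, A=6.81 = 0.5173

0.5173


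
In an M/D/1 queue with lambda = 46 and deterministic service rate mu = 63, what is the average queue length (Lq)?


M/D/1: Lq = rho^2 / (2*(1-rho)) where rho = 46/63; Lq = 0.99

0.99


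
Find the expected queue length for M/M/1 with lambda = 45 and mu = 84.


rho = 45/84; Lq = rho^2/(1-rho) = 0.62

0.62


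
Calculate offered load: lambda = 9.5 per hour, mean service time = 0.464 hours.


Offered load a = lambda * E[S] = 9.5 * 0.464 = 4.41 Erlangs

4.41 Erlangs


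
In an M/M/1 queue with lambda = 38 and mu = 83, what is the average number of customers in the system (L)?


rho = 38/83; L = rho/(1-rho) = 0.84

0.84


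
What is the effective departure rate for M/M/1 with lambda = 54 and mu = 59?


For a stable queue (lambda < mu), throughput = lambda = 54 per hour

54 per hour


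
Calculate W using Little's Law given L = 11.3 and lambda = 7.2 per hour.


W = L / lambda = 11.3 / 7.2 = 1.5694 hours

1.5694 hours


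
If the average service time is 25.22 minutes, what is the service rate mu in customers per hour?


mu = 60 / avg_service_time = 60 / 25.22 = 2.38 per hour

2.38 per hour


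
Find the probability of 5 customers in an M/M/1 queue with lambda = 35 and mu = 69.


rho = 35/69; P(n) = (1-rho)*rho^n = (1-35/69)*(35/69)^5 = 0.0165

0.0165


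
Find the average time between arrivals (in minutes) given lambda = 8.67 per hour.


Mean interarrival time = 60/lambda = 60/8.67 = 6.92 minutes

6.92 minutes


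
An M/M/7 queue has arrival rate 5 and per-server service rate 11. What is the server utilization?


rho = lambda/(c*mu) = 5/(7*11) = 0.0649

0.0649


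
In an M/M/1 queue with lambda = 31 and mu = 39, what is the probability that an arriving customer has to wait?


P(wait) = rho = lambda/mu = 31/39 = 0.7949

0.7949


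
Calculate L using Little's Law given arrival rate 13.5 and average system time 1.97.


L = lambda * W = 13.5 * 1.97 = 26.6

26.6


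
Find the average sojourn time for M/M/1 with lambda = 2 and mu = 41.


W = 1/(mu - lambda) = 1/(41 - 2) = 0.0256 hours

0.0256 hours


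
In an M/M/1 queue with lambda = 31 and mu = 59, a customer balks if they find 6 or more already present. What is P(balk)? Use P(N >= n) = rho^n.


P(N >= 6) = rho^6 = (31/59)^6 = 0.021

0.021


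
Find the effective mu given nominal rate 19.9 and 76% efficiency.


Effective rate = mu * efficiency = 19.9 * 0.76 = 15.12 per hour

15.12 per hour


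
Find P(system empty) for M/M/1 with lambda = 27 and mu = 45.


P0 = 1 - rho = 1 - 27/45 = 0.4

0.4


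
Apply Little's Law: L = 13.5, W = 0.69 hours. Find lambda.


lambda = L / W = 13.5 / 0.69 = 19.57 per hour

19.57 per hour


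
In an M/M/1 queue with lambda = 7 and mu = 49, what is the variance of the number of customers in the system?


rho = 7/49; Var(N) = rho/(1-rho)^2 = 0.19

0.19


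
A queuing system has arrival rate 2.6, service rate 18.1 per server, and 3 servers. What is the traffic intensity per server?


rho = lambda / (c * mu) = 2.6 / (3 * 18.1) = 0.0479

0.0479


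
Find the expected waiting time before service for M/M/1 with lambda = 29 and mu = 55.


rho = 29/55; Wq = rho/(mu - lambda) = 0.0203 hours

0.0203 hours


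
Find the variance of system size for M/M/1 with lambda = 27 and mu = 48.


rho = 27/48; Var(N) = rho/(1-rho)^2 = 2.94

2.94


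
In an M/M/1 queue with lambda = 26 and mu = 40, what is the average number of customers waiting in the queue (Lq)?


rho = 26/40; Lq = rho^2/(1-rho) = 1.21

1.21


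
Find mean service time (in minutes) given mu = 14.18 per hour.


Mean service time = 60/mu = 60/14.18 = 4.23 minutes

4.23 minutes


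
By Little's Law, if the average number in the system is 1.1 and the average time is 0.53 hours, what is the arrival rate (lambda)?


lambda = L / W = 1.1 / 0.53 = 2.08 per hour

2.08 per hour


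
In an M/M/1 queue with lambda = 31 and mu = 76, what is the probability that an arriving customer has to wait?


P(wait) = rho = lambda/mu = 31/76 = 0.4079

0.4079


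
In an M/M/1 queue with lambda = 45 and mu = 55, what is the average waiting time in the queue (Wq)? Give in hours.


rho = 45/55; Wq = rho/(mu - lambda) = 0.0818 hours

0.0818 hours


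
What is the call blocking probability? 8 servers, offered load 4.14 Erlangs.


B(N,A) = (A^N/N!) / sum(A^k/k!, k=0..N) with N=8, A=4.14 = 0.035

0.035


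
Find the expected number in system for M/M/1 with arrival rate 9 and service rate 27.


rho = 9/27; L = rho/(1-rho) = 0.5

0.5


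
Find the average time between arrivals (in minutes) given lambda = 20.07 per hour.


Mean interarrival time = 60/lambda = 60/20.07 = 2.99 minutes

2.99 minutes


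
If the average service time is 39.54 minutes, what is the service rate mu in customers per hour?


mu = 60 / avg_service_time = 60 / 39.54 = 1.52 per hour

1.52 per hour


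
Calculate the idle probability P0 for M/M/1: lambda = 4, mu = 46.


P0 = 1 - rho = 1 - 4/46 = 0.913

0.913


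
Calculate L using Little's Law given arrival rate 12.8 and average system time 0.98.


L = lambda * W = 12.8 * 0.98 = 12.54

12.54


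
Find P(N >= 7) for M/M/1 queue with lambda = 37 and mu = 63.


P(N >= 7) = rho^7 = (37/63)^7 = 0.0241

0.0241


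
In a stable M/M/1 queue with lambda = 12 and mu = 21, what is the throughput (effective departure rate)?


For a stable queue (lambda < mu), throughput = lambda = 12 per hour

12 per hour


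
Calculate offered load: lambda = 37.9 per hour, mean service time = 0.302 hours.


Offered load a = lambda * E[S] = 37.9 * 0.302 = 11.45 Erlangs

11.45 Erlangs


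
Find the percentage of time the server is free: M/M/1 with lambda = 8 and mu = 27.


Idle fraction = (1 - rho) * 100 = (1 - 8/27) * 100 = 70.4%

70.4%


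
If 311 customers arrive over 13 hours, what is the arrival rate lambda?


lambda = total arrivals / time = 311 / 13 = 23.92 per hour

23.92 per hour


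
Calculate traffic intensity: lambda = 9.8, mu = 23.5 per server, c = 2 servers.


rho = lambda / (c * mu) = 9.8 / (2 * 23.5) = 0.2085

0.2085


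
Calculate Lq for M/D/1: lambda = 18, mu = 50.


M/D/1: Lq = rho^2 / (2*(1-rho)) where rho = 18/50; Lq = 0.1

0.1


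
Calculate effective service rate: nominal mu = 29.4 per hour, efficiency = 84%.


Effective rate = mu * efficiency = 29.4 * 0.84 = 24.7 per hour

24.7 per hour


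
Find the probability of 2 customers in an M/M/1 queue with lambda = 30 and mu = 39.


rho = 30/39; P(n) = (1-rho)*rho^n = (1-30/39)*(30/39)^2 = 0.1365

0.1365


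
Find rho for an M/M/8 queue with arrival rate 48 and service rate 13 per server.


rho = lambda/(c*mu) = 48/(8*13) = 0.4615

0.4615


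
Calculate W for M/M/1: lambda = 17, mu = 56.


W = 1/(mu - lambda) = 1/(56 - 17) = 0.0256 hours

0.0256 hours


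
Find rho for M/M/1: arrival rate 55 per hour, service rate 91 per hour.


rho = lambda/mu = 55/91 = 0.6044

0.6044


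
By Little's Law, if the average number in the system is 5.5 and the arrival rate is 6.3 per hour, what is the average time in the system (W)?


W = L / lambda = 5.5 / 6.3 = 0.873 hours

0.873 hours


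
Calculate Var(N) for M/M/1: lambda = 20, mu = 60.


rho = 20/60; Var(N) = rho/(1-rho)^2 = 0.75

0.75


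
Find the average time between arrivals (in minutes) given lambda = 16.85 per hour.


Mean interarrival time = 60/lambda = 60/16.85 = 3.56 minutes

3.56 minutes


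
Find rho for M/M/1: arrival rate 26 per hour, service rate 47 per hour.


rho = lambda/mu = 26/47 = 0.5532

0.5532


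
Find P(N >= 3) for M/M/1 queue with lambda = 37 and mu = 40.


P(N >= 3) = rho^3 = (37/40)^3 = 0.7915

0.7915


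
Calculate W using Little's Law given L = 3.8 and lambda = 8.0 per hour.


W = L / lambda = 3.8 / 8.0 = 0.475 hours

0.475 hours


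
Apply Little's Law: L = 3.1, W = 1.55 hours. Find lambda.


lambda = L / W = 3.1 / 1.55 = 2.0 per hour

2.0 per hour


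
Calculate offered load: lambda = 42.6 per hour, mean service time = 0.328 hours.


Offered load a = lambda * E[S] = 42.6 * 0.328 = 13.97 Erlangs

13.97 Erlangs


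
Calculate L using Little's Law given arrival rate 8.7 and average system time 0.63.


L = lambda * W = 8.7 * 0.63 = 5.48

5.48


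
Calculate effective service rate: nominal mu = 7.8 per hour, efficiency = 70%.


Effective rate = mu * efficiency = 7.8 * 0.7 = 5.46 per hour

5.46 per hour


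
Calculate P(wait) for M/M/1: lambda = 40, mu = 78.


P(wait) = rho = lambda/mu = 40/78 = 0.5128

0.5128


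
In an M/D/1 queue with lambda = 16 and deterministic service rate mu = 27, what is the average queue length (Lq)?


M/D/1: Lq = rho^2 / (2*(1-rho)) where rho = 16/27; Lq = 0.43

0.43


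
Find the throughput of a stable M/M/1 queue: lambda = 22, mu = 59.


For a stable queue (lambda < mu), throughput = lambda = 22 per hour

22 per hour


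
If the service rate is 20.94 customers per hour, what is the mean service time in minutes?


Mean service time = 60/mu = 60/20.94 = 2.87 minutes

2.87 minutes


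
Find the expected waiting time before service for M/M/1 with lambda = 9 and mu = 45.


rho = 9/45; Wq = rho/(mu - lambda) = 0.0056 hours

0.0056 hours


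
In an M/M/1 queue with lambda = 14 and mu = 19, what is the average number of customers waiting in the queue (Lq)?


rho = 14/19; Lq = rho^2/(1-rho) = 2.06

2.06


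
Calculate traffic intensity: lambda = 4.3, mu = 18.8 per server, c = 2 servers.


rho = lambda / (c * mu) = 4.3 / (2 * 18.8) = 0.1144

0.1144
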